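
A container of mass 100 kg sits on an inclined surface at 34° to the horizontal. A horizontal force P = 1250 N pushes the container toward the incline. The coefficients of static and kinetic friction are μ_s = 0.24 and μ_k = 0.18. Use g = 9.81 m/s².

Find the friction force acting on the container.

f ≈ 272 N (down the incline)

The horizontal push has a component P sin θ into the surface, so N = m g cos θ + P sin θ = 813.3 + 699 = 1512 N.
Parallel to the incline: P cos θ − m g sin θ = 1036 − 548.6 = 487.7 N; the friction needed to balance this is 487.7 N acting down the slope.
The limit of static friction is μ_s N = 362.9 N.
The required 487.7 N exceeds the static limit, so the container slides up-slope and f = μ_k N = 0.18×1512 = 272 N.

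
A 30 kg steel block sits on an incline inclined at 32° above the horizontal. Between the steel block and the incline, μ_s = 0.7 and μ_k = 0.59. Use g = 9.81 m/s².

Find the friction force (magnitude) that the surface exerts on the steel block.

Perpendicular to the surface, N = m g cos θ = 30·9.81·cos 32° = 249.6 N.
Along the slope the weight component is m g sin θ = 156 N; friction must supply exactly this, acting up-slope.
The static-friction ceiling is μ_s N = 0.7 × 249.6 = 174.7 N.
Since |156| ≤ 174.7 N, no slip — friction simply equals what equilibrium demands.

f ≈ 156 N (up the incline)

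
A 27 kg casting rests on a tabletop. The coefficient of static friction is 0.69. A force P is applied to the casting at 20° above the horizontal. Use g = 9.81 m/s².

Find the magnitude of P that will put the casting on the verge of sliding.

N = m g − P sin α (the pull lifts the casting).
At impending slip, P cos α = μ_s N = μ_s (m g − P sin α).
Solving: P (cos α + μ_s sin α) = μ_s m g → P = 0.69×265/(cos 20° + 0.69 sin 20°) = 183/1.176 = 155 N.

P ≈ 155 N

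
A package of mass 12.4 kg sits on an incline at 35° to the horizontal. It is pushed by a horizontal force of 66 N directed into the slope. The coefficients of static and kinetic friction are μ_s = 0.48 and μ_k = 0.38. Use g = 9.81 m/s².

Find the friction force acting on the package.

The horizontal push has a component P sin θ into the surface, so N = m g cos θ + P sin θ = 99.64 + 37.86 = 137.5 N.
Parallel to the incline: P cos θ − m g sin θ = 54.06 − 69.77 = -15.71 N; the friction needed to balance this is 15.71 N acting up the slope.
The limit of static friction is μ_s N = 66 N.
|f_req| = 15.71 ≤ 66 N → the package is in equilibrium; friction equals the required value.

f ≈ 15.7 N (up the incline)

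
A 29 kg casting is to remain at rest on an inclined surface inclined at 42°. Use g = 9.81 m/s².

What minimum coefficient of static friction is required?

At the slip threshold m g sin θ = μ_s m g cos θ, so μ_s,min = tan θ.
μ_s,min = tan 42° = 0.9.

μ_s,min ≈ 0.9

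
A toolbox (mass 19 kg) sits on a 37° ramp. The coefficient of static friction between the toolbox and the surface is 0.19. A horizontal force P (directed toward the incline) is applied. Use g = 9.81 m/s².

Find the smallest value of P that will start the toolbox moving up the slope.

P ≈ 205 N

At impending motion up the slope, friction acts down-slope at its limit: f = μ_s N.
Perpendicular to the incline: N = m g cos θ + P sin θ.
Along the incline: P cos θ = m g sin θ + μ_s N = m g sin θ + μ_s (m g cos θ + P sin θ).
Solving, P (cos θ − μ_s sin θ) = m g (sin θ + μ_s cos θ), so P = 19×9.81×(sin 37° + 0.19 cos 37°)/(cos 37° − 0.19 sin 37°) = 186×0.7536/0.6843 = 205 N.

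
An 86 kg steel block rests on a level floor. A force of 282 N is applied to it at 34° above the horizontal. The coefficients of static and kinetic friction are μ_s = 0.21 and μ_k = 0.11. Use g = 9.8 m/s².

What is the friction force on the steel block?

f ≈ 75.4 N

Vertical equilibrium gives N = m g − P sin α = 685.1 N.
The horizontal driving force is P cos α = 233.8 N, so equilibrium needs friction f = 233.8 N.
μ_s N = 0.21 × 685.1 = 143.9 N.
The required friction exceeds μ_s N, so the steel block moves and f = μ_k N = 75.4 N.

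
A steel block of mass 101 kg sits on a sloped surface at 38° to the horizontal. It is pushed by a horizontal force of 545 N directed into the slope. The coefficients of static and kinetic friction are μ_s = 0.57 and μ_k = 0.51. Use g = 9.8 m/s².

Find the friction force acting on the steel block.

Resolve perpendicular to the incline: N = m g cos θ + P sin θ = 101×9.8×cos 38° + 545×sin 38° = 1116 N.
Parallel to the incline: P cos θ − m g sin θ = 429.5 − 609.4 = -179.9 N; the friction needed to balance this is 179.9 N acting up the slope.
The limit of static friction is μ_s N = 635.8 N.
|f_req| = 179.9 ≤ 635.8 N → the steel block is in equilibrium; friction equals the required value.

f ≈ 180 N (up the incline)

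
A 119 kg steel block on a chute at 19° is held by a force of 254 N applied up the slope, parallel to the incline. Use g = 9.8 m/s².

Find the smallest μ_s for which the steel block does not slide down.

μ_s,min ≈ 0.114

N = m g cos θ = 1103 N.
Friction must make up the shortfall along the incline: f = m g sin θ − P = 379.7 − 254 = 125.7 N.
At the threshold f = μ_s N, so μ_s,min = 125.7/1103 = 0.114.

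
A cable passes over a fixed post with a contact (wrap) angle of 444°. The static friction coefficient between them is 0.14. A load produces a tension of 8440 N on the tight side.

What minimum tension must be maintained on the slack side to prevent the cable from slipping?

Capstan equation at impending slip: T_tight/T_slack = e^{μβ}.
β = 444° = 7.749 rad; e^{μβ} = e^{0.14×7.749} = 2.959.
T_slack = T_tight / e^{μβ} = 8440 / 2.959 = 2850 N.

T_min ≈ 2850 N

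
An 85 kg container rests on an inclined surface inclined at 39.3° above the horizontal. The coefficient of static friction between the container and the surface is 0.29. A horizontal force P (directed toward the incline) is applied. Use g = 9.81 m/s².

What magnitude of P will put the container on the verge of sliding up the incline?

At impending motion up the slope, friction acts down-slope at its limit: f = μ_s N.
Perpendicular to the incline: N = m g cos θ + P sin θ.
Along the incline: P cos θ = m g sin θ + μ_s N = m g sin θ + μ_s (m g cos θ + P sin θ).
Solving, P (cos θ − μ_s sin θ) = m g (sin θ + μ_s cos θ), so P = 85×9.81×(sin 39.3° + 0.29 cos 39.3°)/(cos 39.3° − 0.29 sin 39.3°) = 834×0.8578/0.5902 = 1210 N.

P ≈ 1210 N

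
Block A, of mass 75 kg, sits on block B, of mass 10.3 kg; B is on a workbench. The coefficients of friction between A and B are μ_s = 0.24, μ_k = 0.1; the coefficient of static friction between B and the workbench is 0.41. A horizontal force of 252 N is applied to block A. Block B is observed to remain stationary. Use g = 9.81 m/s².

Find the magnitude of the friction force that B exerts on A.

Normal force at the A–B interface: N₁ = m_A g = 735.8 N.
So the A–B interface can sustain at most μ_s N₁ = 176.6 N of static friction.
Since P = 252 N > 176.6 N, A slides on B; the A–B friction is kinetic: f₁ = μ_k N₁ = 0.1×735.8 = 73.6 N.
By Newton's third law B feels 73.6 N forward from A. With B stationary, the floor's static friction on B balances it: f₂ = 73.6 N (well within μ_s(m_A+m_B)g = 343.1 N).

f ≈ 73.6 N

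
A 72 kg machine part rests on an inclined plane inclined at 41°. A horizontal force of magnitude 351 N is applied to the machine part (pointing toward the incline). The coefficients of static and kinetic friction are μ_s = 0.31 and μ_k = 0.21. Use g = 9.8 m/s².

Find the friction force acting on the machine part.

Normal direction: N = m g cos θ + P sin θ = 762.8 N.
Along the incline, the net driving force (taking up-slope positive) is P cos θ − m g sin θ = 264.9 − 462.9 = -198 N, so equilibrium requires friction f = 198 N (up-slope).
The limit of static friction is μ_s N = 236.5 N.
Since 198 N is within the 236.5 N limit, the machine part stays put and friction is exactly 198 N.

f ≈ 198 N (up the incline)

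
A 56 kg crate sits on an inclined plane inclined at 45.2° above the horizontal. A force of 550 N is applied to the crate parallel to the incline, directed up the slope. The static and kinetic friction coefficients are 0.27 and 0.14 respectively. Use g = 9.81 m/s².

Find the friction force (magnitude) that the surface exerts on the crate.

f ≈ 54.2 N (down the incline)

Perpendicular to the surface, N = m g cos θ = 56·9.81·cos 45.2° = 387.1 N.
For equilibrium along the incline the friction force must supply f = m g sin θ − P = 389.8 − 550 = -160.2 N (positive meaning up-slope).
The static-friction ceiling is μ_s N = 0.27 × 387.1 = 104.5 N.
|-160.2| exceeds 104.5 N, so the crate slips up-slope; friction is kinetic, f = μ_k N = 0.14×387.1 = 54.2 N.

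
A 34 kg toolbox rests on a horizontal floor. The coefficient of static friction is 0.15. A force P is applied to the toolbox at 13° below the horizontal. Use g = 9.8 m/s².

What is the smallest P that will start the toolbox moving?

N = m g + P sin α (the push presses the toolbox into the horizontal floor).
At impending slip, P cos α = μ_s N = μ_s (m g + P sin α).
Solving: P (cos α − μ_s sin α) = μ_s m g → P = 0.15×333/(cos 13° − 0.15 sin 13°) = 50/0.9406 = 53.1 N.

P ≈ 53.1 N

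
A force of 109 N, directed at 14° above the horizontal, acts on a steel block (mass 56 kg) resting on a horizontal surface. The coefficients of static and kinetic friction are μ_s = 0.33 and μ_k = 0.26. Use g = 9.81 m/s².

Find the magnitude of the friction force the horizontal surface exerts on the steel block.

f ≈ 106 N

Vertical equilibrium gives N = m g − P sin α = 523 N.
The horizontal driving force is P cos α = 105.8 N, so equilibrium needs friction f = 105.8 N.
μ_s N = 0.33 × 523 = 172.6 N.
Since 105.8 N does not exceed the limit, the steel block stays at rest and f = 106 N.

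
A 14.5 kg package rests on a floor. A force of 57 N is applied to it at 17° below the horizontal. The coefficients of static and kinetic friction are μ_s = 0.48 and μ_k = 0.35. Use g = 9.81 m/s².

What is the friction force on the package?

The vertical component of P adds to the normal force: N = m g + P sin α = 142.2 + 16.67 = 158.9 N.
The horizontal driving force is P cos α = 54.51 N, so equilibrium needs friction f = 54.51 N.
The static-friction limit is μ_s N = 76.28 N.
54.51 ≤ 76.28 N → static; friction equals the required 54.5 N.

f ≈ 54.5 N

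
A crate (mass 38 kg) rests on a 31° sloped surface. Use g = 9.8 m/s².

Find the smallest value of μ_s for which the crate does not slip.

μ_s,min ≈ 0.601

At the slip threshold m g sin θ = μ_s m g cos θ, so μ_s,min = tan θ.
μ_s,min = tan 31° = 0.601.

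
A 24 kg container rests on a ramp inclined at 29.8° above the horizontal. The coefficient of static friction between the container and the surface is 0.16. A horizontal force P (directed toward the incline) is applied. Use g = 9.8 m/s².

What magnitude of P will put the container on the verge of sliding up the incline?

At impending motion up the slope, friction acts down-slope at its limit: f = μ_s N.
Perpendicular to the incline: N = m g cos θ + P sin θ.
Along the incline: P cos θ = m g sin θ + μ_s N = m g sin θ + μ_s (m g cos θ + P sin θ).
Solving, P (cos θ − μ_s sin θ) = m g (sin θ + μ_s cos θ), so P = 24×9.8×(sin 29.8° + 0.16 cos 29.8°)/(cos 29.8° − 0.16 sin 29.8°) = 235×0.6358/0.7882 = 190 N.

P ≈ 190 N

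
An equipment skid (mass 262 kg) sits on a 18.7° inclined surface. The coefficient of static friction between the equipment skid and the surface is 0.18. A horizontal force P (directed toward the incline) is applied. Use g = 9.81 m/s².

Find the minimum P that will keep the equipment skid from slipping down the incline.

P_min ≈ 384 N

The equipment skid tends to slide down (tan θ > μ_s), so at the point of impending slip friction acts up-slope at its limit: f = μ_s N.
Perpendicular to the incline: N = m g cos θ + P sin θ.
Along the incline: P cos θ + μ_s N = m g sin θ, i.e. P cos θ + μ_s (m g cos θ + P sin θ) = m g sin θ.
Solving, P (cos θ + μ_s sin θ) = m g (sin θ − μ_s cos θ), so P = 2570×0.1501/1.005 = 384 N.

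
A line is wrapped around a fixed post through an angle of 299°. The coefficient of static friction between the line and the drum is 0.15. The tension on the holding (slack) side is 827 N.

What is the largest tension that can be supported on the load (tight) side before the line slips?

At impending slip the capstan equation gives T₂/T₁ = e^{μβ} with β in radians.
β = 299° × π/180 = 5.219 rad.
e^{μβ} = e^{0.15×5.219} = 2.188.
T₂ = T₁ · e^{μβ} = 827 × 2.188 = 1810 N.

T_max ≈ 1810 N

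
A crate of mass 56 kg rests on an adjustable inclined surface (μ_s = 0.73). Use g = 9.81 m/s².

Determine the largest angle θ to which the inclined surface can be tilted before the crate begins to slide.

θ_max ≈ 36.1°

At the slip threshold, m g sin θ = μ_s · m g cos θ, so tan θ = μ_s.
θ_max = arctan(0.73) = 36.1°.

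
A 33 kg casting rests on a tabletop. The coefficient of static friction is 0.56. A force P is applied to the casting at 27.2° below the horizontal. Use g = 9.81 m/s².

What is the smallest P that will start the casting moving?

N = m g + P sin α (the push presses the casting into the tabletop).
At impending slip, P cos α = μ_s N = μ_s (m g + P sin α).
Solving: P (cos α − μ_s sin α) = μ_s m g → P = 0.56×324/(cos 27.2° − 0.56 sin 27.2°) = 181/0.6334 = 286 N.

P ≈ 286 N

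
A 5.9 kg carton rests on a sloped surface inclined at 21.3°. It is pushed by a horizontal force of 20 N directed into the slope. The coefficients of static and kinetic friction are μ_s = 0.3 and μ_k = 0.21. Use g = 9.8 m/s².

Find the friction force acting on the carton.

The horizontal push has a component P sin θ into the surface, so N = m g cos θ + P sin θ = 53.87 + 7.265 = 61.14 N.
Along the incline, the net driving force (taking up-slope positive) is P cos θ − m g sin θ = 18.63 − 21 = -2.369 N, so equilibrium requires friction f = 2.369 N (up-slope).
The limit of static friction is μ_s N = 18.34 N.
Since 2.369 N is within the 18.34 N limit, the carton stays put and friction is exactly 2.37 N.

f ≈ 2.37 N (up the incline)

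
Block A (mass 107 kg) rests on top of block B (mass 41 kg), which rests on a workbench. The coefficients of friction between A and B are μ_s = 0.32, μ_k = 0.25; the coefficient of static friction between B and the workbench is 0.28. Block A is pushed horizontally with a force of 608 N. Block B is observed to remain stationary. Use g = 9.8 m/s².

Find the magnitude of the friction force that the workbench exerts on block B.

f ≈ 262 N

Normal force at the A–B interface: N₁ = m_A g = 1049 N.
Maximum static friction on A from B: μ_s N₁ = 0.32×1049 = 335.6 N.
P = 608 N exceeds that limit, so A slips over B and the interface friction becomes kinetic: f₁ = μ_k N₁ = 0.25×1049 = 262 N.
B experiences an equal 262 N forward from A (third law). B is in equilibrium, so the floor supplies f₂ = 262 N of static friction (limit μ_s(m_A+m_B)g = 406.1 N, not exceeded).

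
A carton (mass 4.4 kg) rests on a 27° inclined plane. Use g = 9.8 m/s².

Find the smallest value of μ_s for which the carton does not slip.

At the slip threshold m g sin θ = μ_s m g cos θ, so μ_s,min = tan θ.
μ_s,min = tan 27° = 0.51.

μ_s,min ≈ 0.51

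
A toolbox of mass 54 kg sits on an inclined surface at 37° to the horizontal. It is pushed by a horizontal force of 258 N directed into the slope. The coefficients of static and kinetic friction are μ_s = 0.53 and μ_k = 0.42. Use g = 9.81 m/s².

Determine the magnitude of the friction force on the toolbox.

The horizontal push has a component P sin θ into the surface, so N = m g cos θ + P sin θ = 423.1 + 155.3 = 578.3 N.
Along the incline, the net driving force (taking up-slope positive) is P cos θ − m g sin θ = 206 − 318.8 = -112.8 N, so equilibrium requires friction f = 112.8 N (up-slope).
The limit of static friction is μ_s N = 306.5 N.
|f_req| = 112.8 ≤ 306.5 N → the toolbox is in equilibrium; friction equals the required value.

f ≈ 113 N (up the incline)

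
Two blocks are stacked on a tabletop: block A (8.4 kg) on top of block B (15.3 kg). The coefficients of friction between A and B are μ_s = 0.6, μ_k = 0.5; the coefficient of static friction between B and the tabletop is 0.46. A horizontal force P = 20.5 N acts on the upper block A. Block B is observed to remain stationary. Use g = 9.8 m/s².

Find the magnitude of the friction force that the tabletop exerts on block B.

Between the blocks, N₁ = m_A g = 82.32 N.
So the A–B interface can sustain at most μ_s N₁ = 49.39 N of static friction.
Since P = 20.5 N ≤ 49.39 N, A does not slip on B; friction on A equals P = 20.5 N.
B experiences an equal 20.5 N forward from A (third law). B is in equilibrium, so the floor supplies f₂ = 20.5 N of static friction (limit μ_s(m_A+m_B)g = 106.8 N, not exceeded).

f ≈ 20.5 N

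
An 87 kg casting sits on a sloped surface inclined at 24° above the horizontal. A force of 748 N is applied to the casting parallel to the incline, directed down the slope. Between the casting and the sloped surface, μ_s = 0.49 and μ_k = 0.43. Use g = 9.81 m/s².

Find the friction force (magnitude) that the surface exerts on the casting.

f ≈ 335 N (up the incline)

Perpendicular to the surface, N = m g cos θ = 87·9.81·cos 24° = 779.7 N.
The friction needed for equilibrium is m g sin θ + P = 347.1 + 748 = 1095 N, measured positive up-slope.
Maximum static friction available: μ_s N = 0.49 × 779.7 = 382 N.
|1095| exceeds 382 N, so the casting slips down-slope; friction is kinetic, f = μ_k N = 0.43×779.7 = 335 N.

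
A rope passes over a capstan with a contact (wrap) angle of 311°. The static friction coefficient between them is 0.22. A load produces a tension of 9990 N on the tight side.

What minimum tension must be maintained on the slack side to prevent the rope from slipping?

Capstan equation at impending slip: T_tight/T_slack = e^{μβ}.
β = 311° = 5.428 rad; e^{μβ} = e^{0.22×5.428} = 3.301.
T_slack = T_tight / e^{μβ} = 9990 / 3.301 = 3030 N.

T_min ≈ 3030 N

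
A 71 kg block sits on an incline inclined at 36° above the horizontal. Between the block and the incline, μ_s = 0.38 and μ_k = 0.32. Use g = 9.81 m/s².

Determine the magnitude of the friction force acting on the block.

f ≈ 180 N (up the incline)

Perpendicular to the surface, N = m g cos θ = 71·9.81·cos 36° = 563.5 N.
For equilibrium along the incline, friction must balance the weight component: f = m g sin θ = 409.4 N up the slope.
Maximum static friction available: μ_s N = 0.38 × 563.5 = 214.1 N.
|409.4| exceeds 214.1 N, so the block slips down-slope; friction is kinetic, f = μ_k N = 0.32×563.5 = 180 N.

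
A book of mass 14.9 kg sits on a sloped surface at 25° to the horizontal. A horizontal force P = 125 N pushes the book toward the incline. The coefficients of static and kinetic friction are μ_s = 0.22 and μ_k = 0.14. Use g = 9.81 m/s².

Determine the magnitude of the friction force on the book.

Normal direction: N = m g cos θ + P sin θ = 185.3 N.
Along the incline, the net driving force (taking up-slope positive) is P cos θ − m g sin θ = 113.3 − 61.77 = 51.51 N, so equilibrium requires friction f = -51.51 N (down-slope).
Maximum static friction: μ_s N = 0.22 × 185.3 = 40.77 N.
|f_req| = 51.51 > 40.77 N → the book slides up the incline; f = μ_k N = 0.14 × 185.3 = 25.9 N.

f ≈ 25.9 N (down the incline)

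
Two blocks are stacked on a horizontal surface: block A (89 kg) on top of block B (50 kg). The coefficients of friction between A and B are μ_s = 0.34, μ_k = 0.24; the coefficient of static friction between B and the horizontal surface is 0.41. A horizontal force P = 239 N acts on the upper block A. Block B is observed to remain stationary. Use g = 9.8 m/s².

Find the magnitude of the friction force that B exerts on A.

Normal force at the A–B interface: N₁ = m_A g = 872.2 N.
So the A–B interface can sustain at most μ_s N₁ = 296.5 N of static friction.
Since P = 239 N ≤ 296.5 N, A does not slip on B; friction on A equals P = 239 N.
B experiences an equal 239 N forward from A (third law). B is in equilibrium, so the floor supplies f₂ = 239 N of static friction (limit μ_s(m_A+m_B)g = 558.5 N, not exceeded).

f ≈ 239 N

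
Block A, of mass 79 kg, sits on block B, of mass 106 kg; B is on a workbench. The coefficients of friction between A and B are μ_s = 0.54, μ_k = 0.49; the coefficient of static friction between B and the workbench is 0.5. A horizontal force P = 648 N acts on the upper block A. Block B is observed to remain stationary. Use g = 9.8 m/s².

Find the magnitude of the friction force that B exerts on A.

f ≈ 379 N

The normal force B exerts on A is simply A's weight, N₁ = 774.2 N.
So the A–B interface can sustain at most μ_s N₁ = 418.1 N of static friction.
Since P = 648 N > 418.1 N, A slides on B; the A–B friction is kinetic: f₁ = μ_k N₁ = 0.49×774.2 = 379 N.
By Newton's third law B feels 379 N forward from A. With B stationary, the floor's static friction on B balances it: f₂ = 379 N (well within μ_s(m_A+m_B)g = 906.5 N).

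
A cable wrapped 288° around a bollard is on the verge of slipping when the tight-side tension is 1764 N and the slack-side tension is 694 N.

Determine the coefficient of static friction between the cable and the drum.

μ ≈ 0.186

T₂/T₁ = e^{μβ} → μ = ln(T₂/T₁)/β.
β = 288° = 5.027 rad.
μ = ln(1764/694)/5.027 = ln(2.542)/5.027 = 0.186.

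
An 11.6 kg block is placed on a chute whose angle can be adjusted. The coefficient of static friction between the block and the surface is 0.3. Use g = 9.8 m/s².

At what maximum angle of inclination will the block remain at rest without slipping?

θ_max ≈ 16.7°

At the slip threshold, m g sin θ = μ_s · m g cos θ, so tan θ = μ_s.
θ_max = arctan(0.3) = 16.7°.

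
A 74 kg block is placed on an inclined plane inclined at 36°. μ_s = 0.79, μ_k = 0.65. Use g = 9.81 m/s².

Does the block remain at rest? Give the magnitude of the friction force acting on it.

f ≈ 427 N

N = m g cos θ = 587 N.
Down-slope weight component: m g sin θ = 427 N.
μ_s N = 464 N.
427 ≤ 464 N, so it stays put; friction = 427 N.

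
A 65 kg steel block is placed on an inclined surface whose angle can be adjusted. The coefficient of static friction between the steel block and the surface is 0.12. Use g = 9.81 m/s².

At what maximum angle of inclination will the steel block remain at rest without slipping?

At the slip threshold, m g sin θ = μ_s · m g cos θ, so tan θ = μ_s.
θ_max = arctan(0.12) = 6.84°.

θ_max ≈ 6.84°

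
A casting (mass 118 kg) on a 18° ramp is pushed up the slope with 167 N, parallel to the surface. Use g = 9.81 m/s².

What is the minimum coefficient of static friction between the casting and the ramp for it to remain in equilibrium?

N = m g cos θ = 1101 N.
Friction must make up the shortfall along the incline: f = m g sin θ − P = 357.7 − 167 = 190.7 N.
At the threshold f = μ_s N, so μ_s,min = 190.7/1101 = 0.173.

μ_s,min ≈ 0.173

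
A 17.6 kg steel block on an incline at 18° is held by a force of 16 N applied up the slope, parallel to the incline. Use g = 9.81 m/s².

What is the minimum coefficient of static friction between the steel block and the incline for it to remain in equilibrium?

N = m g cos θ = 164.2 N.
Friction must make up the shortfall along the incline: f = m g sin θ − P = 53.35 − 16 = 37.35 N.
At the threshold f = μ_s N, so μ_s,min = 37.35/164.2 = 0.227.

μ_s,min ≈ 0.227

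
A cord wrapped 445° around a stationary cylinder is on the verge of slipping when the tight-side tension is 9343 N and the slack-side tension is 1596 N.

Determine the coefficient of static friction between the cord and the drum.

T₂/T₁ = e^{μβ} → μ = ln(T₂/T₁)/β.
β = 445° = 7.767 rad.
μ = ln(9343/1596)/7.767 = ln(5.854)/7.767 = 0.228.

μ ≈ 0.228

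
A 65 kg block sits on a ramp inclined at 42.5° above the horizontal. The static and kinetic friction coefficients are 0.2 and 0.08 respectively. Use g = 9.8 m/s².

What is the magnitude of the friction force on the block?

Normal force: N = m g cos θ = 65 × 9.8 × cos 42.5° = 469.6 N.
Along the slope the weight component is m g sin θ = 430.4 N; friction must supply exactly this, acting up-slope.
The static-friction ceiling is μ_s N = 0.2 × 469.6 = 93.93 N.
|430.4| exceeds 93.93 N, so the block slips down-slope; friction is kinetic, f = μ_k N = 0.08×469.6 = 37.6 N.

f ≈ 37.6 N (up the incline)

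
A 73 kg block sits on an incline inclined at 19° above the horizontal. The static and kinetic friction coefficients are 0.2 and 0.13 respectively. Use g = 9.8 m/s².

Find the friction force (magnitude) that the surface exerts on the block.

The normal reaction is N = m g cos θ = 676.4 N.
Along the slope the weight component is m g sin θ = 232.9 N; friction must supply exactly this, acting up-slope.
Maximum static friction available: μ_s N = 0.2 × 676.4 = 135.3 N.
Since |232.9| > 135.3 N, static friction cannot hold it; the block slides down the incline and kinetic friction applies: f = μ_k N = 0.13 × 676.4 = 87.9 N.

f ≈ 87.9 N (up the incline)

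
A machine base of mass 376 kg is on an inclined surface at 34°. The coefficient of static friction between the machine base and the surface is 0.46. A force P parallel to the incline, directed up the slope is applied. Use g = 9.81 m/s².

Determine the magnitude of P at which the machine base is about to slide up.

At impending motion up the slope, friction acts down-slope at its limit: f = μ_s N.
P is parallel to the surface, so N = m g cos θ = 3060 N.
Along the incline: P = m g sin θ + μ_s N = 2060 + 0.46×3060 = 3470 N.

P ≈ 3470 N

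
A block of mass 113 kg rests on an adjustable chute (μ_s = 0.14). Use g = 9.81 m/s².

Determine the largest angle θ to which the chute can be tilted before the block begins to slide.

At the slip threshold, m g sin θ = μ_s · m g cos θ, so tan θ = μ_s.
θ_max = arctan(0.14) = 7.97°.

θ_max ≈ 7.97°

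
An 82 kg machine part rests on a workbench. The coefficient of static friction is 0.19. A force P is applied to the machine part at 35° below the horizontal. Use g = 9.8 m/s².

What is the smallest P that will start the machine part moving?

N = m g + P sin α (the push presses the machine part into the workbench).
At impending slip, P cos α = μ_s N = μ_s (m g + P sin α).
Solving: P (cos α − μ_s sin α) = μ_s m g → P = 0.19×804/(cos 35° − 0.19 sin 35°) = 153/0.7102 = 215 N.

P ≈ 215 N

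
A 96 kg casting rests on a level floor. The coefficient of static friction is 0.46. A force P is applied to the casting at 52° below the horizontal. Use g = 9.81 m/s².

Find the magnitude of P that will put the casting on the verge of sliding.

P ≈ 1710 N

N = m g + P sin α (the push presses the casting into the level floor).
At impending slip, P cos α = μ_s N = μ_s (m g + P sin α).
Solving: P (cos α − μ_s sin α) = μ_s m g → P = 0.46×942/(cos 52° − 0.46 sin 52°) = 433/0.2532 = 1710 N.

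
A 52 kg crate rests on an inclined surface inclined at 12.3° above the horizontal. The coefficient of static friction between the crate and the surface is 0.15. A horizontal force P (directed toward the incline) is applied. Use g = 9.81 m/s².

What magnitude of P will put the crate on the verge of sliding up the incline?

At impending motion up the slope, friction acts down-slope at its limit: f = μ_s N.
Perpendicular to the incline: N = m g cos θ + P sin θ.
Along the incline: P cos θ = m g sin θ + μ_s N = m g sin θ + μ_s (m g cos θ + P sin θ).
Solving, P (cos θ − μ_s sin θ) = m g (sin θ + μ_s cos θ), so P = 52×9.81×(sin 12.3° + 0.15 cos 12.3°)/(cos 12.3° − 0.15 sin 12.3°) = 510×0.3596/0.9451 = 194 N.

P ≈ 194 N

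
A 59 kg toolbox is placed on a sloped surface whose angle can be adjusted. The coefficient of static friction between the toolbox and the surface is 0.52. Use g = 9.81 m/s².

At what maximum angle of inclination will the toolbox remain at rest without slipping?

At the slip threshold, m g sin θ = μ_s · m g cos θ, so tan θ = μ_s.
θ_max = arctan(0.52) = 27.5°.

θ_max ≈ 27.5°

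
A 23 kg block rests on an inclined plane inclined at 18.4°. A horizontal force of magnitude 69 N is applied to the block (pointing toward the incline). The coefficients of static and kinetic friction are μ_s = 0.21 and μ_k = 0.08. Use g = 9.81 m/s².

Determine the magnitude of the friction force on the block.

The horizontal push has a component P sin θ into the surface, so N = m g cos θ + P sin θ = 214.1 + 21.78 = 235.9 N.
Along the incline, the net driving force (taking up-slope positive) is P cos θ − m g sin θ = 65.47 − 71.22 = -5.747 N, so equilibrium requires friction f = 5.747 N (up-slope).
The limit of static friction is μ_s N = 49.53 N.
Since 5.747 N is within the 49.53 N limit, the block stays put and friction is exactly 5.75 N.

f ≈ 5.75 N (up the incline)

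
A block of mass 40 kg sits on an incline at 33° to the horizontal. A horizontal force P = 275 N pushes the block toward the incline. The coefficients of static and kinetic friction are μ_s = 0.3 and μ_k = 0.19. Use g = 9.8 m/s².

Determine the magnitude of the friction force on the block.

Resolve perpendicular to the incline: N = m g cos θ + P sin θ = 40×9.8×cos 33° + 275×sin 33° = 478.5 N.
Parallel to the incline: P cos θ − m g sin θ = 230.6 − 213.5 = 17.14 N; the friction needed to balance this is 17.14 N acting down the slope.
Maximum static friction: μ_s N = 0.3 × 478.5 = 143.6 N.
|f_req| = 17.14 ≤ 143.6 N → the block is in equilibrium; friction equals the required value.

f ≈ 17.1 N (down the incline)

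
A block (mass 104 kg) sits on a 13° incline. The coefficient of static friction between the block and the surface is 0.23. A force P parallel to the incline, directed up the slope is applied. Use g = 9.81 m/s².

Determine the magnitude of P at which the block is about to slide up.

At impending motion up the slope, friction acts down-slope at its limit: f = μ_s N.
P is parallel to the surface, so N = m g cos θ = 994 N.
Along the incline: P = m g sin θ + μ_s N = 230 + 0.23×994 = 458 N.

P ≈ 458 N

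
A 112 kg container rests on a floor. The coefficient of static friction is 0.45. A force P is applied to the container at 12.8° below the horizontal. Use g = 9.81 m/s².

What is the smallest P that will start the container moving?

N = m g + P sin α (the push presses the container into the floor).
At impending slip, P cos α = μ_s N = μ_s (m g + P sin α).
Solving: P (cos α − μ_s sin α) = μ_s m g → P = 0.45×1100/(cos 12.8° − 0.45 sin 12.8°) = 494/0.8755 = 565 N.

P ≈ 565 N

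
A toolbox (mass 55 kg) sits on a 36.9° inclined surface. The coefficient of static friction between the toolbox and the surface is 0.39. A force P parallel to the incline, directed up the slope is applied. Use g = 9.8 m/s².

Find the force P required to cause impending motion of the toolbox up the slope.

At impending motion up the slope, friction acts down-slope at its limit: f = μ_s N.
P is parallel to the surface, so N = m g cos θ = 431 N.
Along the incline: P = m g sin θ + μ_s N = 324 + 0.39×431 = 492 N.

P ≈ 492 N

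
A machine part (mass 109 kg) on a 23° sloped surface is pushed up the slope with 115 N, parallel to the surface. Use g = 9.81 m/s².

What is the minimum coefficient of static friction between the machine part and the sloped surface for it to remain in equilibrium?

μ_s,min ≈ 0.308

N = m g cos θ = 984.3 N.
Friction must make up the shortfall along the incline: f = m g sin θ − P = 417.8 − 115 = 302.8 N.
At the threshold f = μ_s N, so μ_s,min = 302.8/984.3 = 0.308.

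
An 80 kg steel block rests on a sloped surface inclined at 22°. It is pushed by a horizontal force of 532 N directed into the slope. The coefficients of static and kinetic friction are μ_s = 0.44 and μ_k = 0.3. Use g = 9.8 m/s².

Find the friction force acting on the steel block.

The horizontal push has a component P sin θ into the surface, so N = m g cos θ + P sin θ = 726.9 + 199.3 = 926.2 N.
Parallel to the incline: P cos θ − m g sin θ = 493.3 − 293.7 = 199.6 N; the friction needed to balance this is 199.6 N acting down the slope.
Maximum static friction: μ_s N = 0.44 × 926.2 = 407.5 N.
|f_req| = 199.6 ≤ 407.5 N → the steel block is in equilibrium; friction equals the required value.

f ≈ 200 N (down the incline)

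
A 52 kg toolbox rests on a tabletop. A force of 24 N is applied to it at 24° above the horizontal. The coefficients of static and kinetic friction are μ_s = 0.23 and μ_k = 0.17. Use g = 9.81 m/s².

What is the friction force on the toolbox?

f ≈ 21.9 N

The vertical component of P reduces the normal force: N = m g − P sin α = 510.1 − 9.762 = 500.4 N.
The horizontal driving force is P cos α = 21.93 N, so equilibrium needs friction f = 21.93 N.
The static-friction limit is μ_s N = 115.1 N.
Since 21.93 N does not exceed the limit, the toolbox stays at rest and f = 21.9 N.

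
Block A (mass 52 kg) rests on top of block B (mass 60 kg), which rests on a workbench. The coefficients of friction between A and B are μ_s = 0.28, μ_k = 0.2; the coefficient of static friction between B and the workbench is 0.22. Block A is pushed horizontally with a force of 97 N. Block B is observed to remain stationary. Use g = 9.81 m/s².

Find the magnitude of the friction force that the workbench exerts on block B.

f ≈ 97 N

Between the blocks, N₁ = m_A g = 510.1 N.
Maximum static friction on A from B: μ_s N₁ = 0.28×510.1 = 142.8 N.
Since P = 97 N ≤ 142.8 N, A does not slip on B; friction on A equals P = 97 N.
By Newton's third law B feels 97 N forward from A. With B stationary, the floor's static friction on B balances it: f₂ = 97 N (well within μ_s(m_A+m_B)g = 241.7 N).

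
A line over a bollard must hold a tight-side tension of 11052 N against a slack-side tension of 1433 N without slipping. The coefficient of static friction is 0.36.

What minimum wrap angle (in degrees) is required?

β_min ≈ 325°

T₂/T₁ = e^{μβ} → β = ln(T₂/T₁)/μ.
β = ln(11052/1433)/0.36 = 2.043/0.36 = 5.675 rad.
In degrees: β = 5.675 × 180/π = 325°.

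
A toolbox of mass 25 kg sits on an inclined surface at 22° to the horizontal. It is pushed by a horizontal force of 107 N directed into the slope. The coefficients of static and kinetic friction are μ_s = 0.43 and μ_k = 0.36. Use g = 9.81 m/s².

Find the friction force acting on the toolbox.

The horizontal push has a component P sin θ into the surface, so N = m g cos θ + P sin θ = 227.4 + 40.08 = 267.5 N.
Along the incline, the net driving force (taking up-slope positive) is P cos θ − m g sin θ = 99.21 − 91.87 = 7.336 N, so equilibrium requires friction f = -7.336 N (down-slope).
Maximum static friction: μ_s N = 0.43 × 267.5 = 115 N.
Since 7.336 N is within the 115 N limit, the toolbox stays put and friction is exactly 7.34 N.

f ≈ 7.34 N (down the incline)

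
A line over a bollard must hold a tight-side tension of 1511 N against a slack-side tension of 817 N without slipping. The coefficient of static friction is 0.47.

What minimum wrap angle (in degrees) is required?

β_min ≈ 75°

T₂/T₁ = e^{μβ} → β = ln(T₂/T₁)/μ.
β = ln(1511/817)/0.47 = 0.6149/0.47 = 1.308 rad.
In degrees: β = 1.308 × 180/π = 75°.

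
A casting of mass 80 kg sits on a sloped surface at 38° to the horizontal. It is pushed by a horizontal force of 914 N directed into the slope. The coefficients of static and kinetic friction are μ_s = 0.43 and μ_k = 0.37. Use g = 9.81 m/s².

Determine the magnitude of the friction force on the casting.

f ≈ 237 N (down the incline)

Resolve perpendicular to the incline: N = m g cos θ + P sin θ = 80×9.81×cos 38° + 914×sin 38° = 1181 N.
Along the incline, the net driving force (taking up-slope positive) is P cos θ − m g sin θ = 720.2 − 483.2 = 237.1 N, so equilibrium requires friction f = -237.1 N (down-slope).
Maximum static friction: μ_s N = 0.43 × 1181 = 507.9 N.
|f_req| = 237.1 ≤ 507.9 N → the casting is in equilibrium; friction equals the required value.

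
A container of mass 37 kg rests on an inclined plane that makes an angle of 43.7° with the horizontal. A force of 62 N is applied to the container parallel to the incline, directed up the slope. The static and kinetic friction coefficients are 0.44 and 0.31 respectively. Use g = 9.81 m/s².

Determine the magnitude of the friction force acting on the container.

f ≈ 81.3 N (up the incline)

Normal force: N = m g cos θ = 37 × 9.81 × cos 43.7° = 262.4 N.
For equilibrium along the incline the friction force must supply f = m g sin θ − P = 250.8 − 62 = 188.8 N (positive meaning up-slope).
The static-friction ceiling is μ_s N = 0.44 × 262.4 = 115.5 N.
Since |188.8| > 115.5 N, static friction cannot hold it; the container slides down the incline and kinetic friction applies: f = μ_k N = 0.31 × 262.4 = 81.3 N.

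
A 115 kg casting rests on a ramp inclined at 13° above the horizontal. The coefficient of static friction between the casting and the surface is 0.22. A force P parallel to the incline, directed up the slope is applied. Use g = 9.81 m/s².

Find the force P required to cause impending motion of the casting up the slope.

P ≈ 496 N

At impending motion up the slope, friction acts down-slope at its limit: f = μ_s N.
P is parallel to the surface, so N = m g cos θ = 1100 N.
Along the incline: P = m g sin θ + μ_s N = 254 + 0.22×1100 = 496 N.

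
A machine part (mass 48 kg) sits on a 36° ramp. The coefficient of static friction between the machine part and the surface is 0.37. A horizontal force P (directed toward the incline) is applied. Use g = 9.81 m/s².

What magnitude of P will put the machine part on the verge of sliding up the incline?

At impending motion up the slope, friction acts down-slope at its limit: f = μ_s N.
Perpendicular to the incline: N = m g cos θ + P sin θ.
Along the incline: P cos θ = m g sin θ + μ_s N = m g sin θ + μ_s (m g cos θ + P sin θ).
Solving, P (cos θ − μ_s sin θ) = m g (sin θ + μ_s cos θ), so P = 48×9.81×(sin 36° + 0.37 cos 36°)/(cos 36° − 0.37 sin 36°) = 471×0.8871/0.5915 = 706 N.

P ≈ 706 N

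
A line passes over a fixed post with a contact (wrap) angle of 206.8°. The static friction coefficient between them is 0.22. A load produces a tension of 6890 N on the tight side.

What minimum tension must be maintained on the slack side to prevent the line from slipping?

T_min ≈ 3110 N

Capstan equation at impending slip: T_tight/T_slack = e^{μβ}.
β = 206.8° = 3.609 rad; e^{μβ} = e^{0.22×3.609} = 2.212.
T_slack = T_tight / e^{μβ} = 6890 / 2.212 = 3110 N.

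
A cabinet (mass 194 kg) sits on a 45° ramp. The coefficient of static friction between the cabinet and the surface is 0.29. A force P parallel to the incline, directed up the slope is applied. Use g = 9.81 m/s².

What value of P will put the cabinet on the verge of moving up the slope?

At impending motion up the slope, friction acts down-slope at its limit: f = μ_s N.
P is parallel to the surface, so N = m g cos θ = 1350 N.
Along the incline: P = m g sin θ + μ_s N = 1350 + 0.29×1350 = 1740 N.

P ≈ 1740 N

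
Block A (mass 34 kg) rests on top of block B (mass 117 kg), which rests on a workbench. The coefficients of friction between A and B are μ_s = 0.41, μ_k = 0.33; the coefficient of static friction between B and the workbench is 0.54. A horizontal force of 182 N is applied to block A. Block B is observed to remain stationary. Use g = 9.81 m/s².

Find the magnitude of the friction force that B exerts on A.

Between the blocks, N₁ = m_A g = 333.5 N.
Maximum static friction on A from B: μ_s N₁ = 0.41×333.5 = 136.8 N.
P = 182 N exceeds that limit, so A slips over B and the interface friction becomes kinetic: f₁ = μ_k N₁ = 0.33×333.5 = 110 N.
By Newton's third law B feels 110 N forward from A. With B stationary, the floor's static friction on B balances it: f₂ = 110 N (well within μ_s(m_A+m_B)g = 799.9 N).

f ≈ 110 N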